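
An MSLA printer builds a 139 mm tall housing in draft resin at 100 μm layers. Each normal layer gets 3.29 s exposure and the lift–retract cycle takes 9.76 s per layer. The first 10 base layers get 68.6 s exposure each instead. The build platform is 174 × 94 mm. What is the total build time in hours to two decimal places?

5.22 hours

Layer count = ceil(139 / 0.1) = 1390.
Base layers = 10 × (68.6 + 9.76), so 783.6 s.
Regular layers = 1380 × (3.29 + 9.76), so 18009 s.
Total = 783.6 + 18009 = 18792.6 s = 5.22 hours.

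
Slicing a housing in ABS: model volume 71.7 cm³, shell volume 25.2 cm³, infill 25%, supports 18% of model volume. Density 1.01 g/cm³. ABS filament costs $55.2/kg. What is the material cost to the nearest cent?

$2.77

Volume inside the shell = 71.7 − 25.2, so 46.5 cm³.
Infill deposited = 0.25 × 46.5 = 11.625 cm³.
Support: 0.18 × 71.7 → 12.906 cm³.
Total extruded = 25.2 + 11.625 + 12.906, so 49.731 cm³.
Mass = 49.731 × 1.01 = 50.22831 g.
At $55.2/kg: 50.22831/1000 × 55.2 = $2.77.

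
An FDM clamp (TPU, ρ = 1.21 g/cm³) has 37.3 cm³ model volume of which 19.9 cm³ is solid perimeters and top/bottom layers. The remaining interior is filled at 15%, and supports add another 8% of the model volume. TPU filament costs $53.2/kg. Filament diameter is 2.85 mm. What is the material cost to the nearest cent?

$1.64

Infill region = 37.3 − 19.9, so 17.4 cm³.
Deposited infill = 0.15 × 17.4 = 2.61 cm³.
Support = 0.08 × 37.3, so 2.984 cm³.
Total extruded = 19.9 + 2.61 + 2.984, so 25.494 cm³.
Mass = 25.494 × 1.21 = 30.84774 g.
Cost = 30.84774 g / 1000 × $53.2/kg = $1.64.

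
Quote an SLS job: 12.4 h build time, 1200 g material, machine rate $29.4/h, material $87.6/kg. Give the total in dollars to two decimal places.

$469.68

Machine-time cost: 29.4 × 12.4 → $364.56.
Material cost: 87.6 × 1200/1000 → $105.12.
Job cost: 364.56 + 105.12 = $469.68.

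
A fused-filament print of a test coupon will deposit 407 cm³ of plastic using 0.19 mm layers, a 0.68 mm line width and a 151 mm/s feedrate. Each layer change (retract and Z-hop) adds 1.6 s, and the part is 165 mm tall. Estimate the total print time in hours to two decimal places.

Line area: 0.19 × 0.68 → 0.1292 mm².
Path length: 407000 mm³ / 0.1292 mm² → 3150154.8 mm.
Extrusion time = 3150154.8 / 151, so 20862 s.
Layer count = ceil(165 / 0.19) = 869.
Non-print overhead: 869 × 1.6 → 1390.4 s.
Altogether 20862 + 1390.4 = 22252.4 s, i.e. 6.18 hours.

6.18 hours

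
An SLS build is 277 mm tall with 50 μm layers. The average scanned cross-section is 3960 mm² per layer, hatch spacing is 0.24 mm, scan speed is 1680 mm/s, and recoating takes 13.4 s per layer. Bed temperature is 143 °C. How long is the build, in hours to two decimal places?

Layers = ⌈277/0.05⌉ = 5540.
Per-layer scan distance: 3960 / 0.24 → 16500 mm.
Scan time per layer: 16500 / 1680 → 9.8214 s.
Layer cycle = 9.8214 + 13.4, so 23.2214 s.
Build time = 5540 × 23.2214 = 128646.556 s = 35.74 hours.

35.74 hours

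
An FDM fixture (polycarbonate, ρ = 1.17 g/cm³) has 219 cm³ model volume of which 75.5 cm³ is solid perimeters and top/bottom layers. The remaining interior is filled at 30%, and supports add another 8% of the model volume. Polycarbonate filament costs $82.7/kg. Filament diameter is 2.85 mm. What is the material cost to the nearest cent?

Interior volume = 219 − 75.5 = 143.5 cm³.
Deposited infill = 0.30 × 143.5 = 43.05 cm³.
Support: 0.08 × 219 → 17.52 cm³.
Total printed volume = 75.5 + 43.05 + 17.52, so 136.07 cm³.
Mass = 136.07 × 1.17, so 159.2019 g.
Cost = 159.2019 g / 1000 × $82.7/kg = $13.17.

$13.17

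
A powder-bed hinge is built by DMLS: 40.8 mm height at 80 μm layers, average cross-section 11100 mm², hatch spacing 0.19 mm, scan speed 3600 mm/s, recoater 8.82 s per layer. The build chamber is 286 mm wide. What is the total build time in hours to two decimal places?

3.55 hours

Layers = ⌈40.8/0.08⌉ = 510.
Per-layer scan distance = 11100 / 0.19 = 58421.1 mm.
Per-layer scan time: 58421.1 / 3600 → 16.2281 s.
Layer cycle: 16.2281 + 8.82 → 25.0481 s.
Total: 510 × 25.0481 s = 12774.531 s → 3.55 hours.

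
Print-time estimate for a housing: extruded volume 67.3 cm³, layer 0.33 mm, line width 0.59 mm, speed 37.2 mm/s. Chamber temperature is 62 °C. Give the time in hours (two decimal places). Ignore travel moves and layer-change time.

2.58 hours

Extrusion cross-section: 0.33 × 0.59 → 0.1947 mm².
Toolpath length = 67.3 cm³ / 0.1947 mm² = 67300 / 0.1947 = 345660 mm.
Time extruding = 345660 / 37.2 = 9291.9 s.
Converting: 9291.9 s = 2.58 hours.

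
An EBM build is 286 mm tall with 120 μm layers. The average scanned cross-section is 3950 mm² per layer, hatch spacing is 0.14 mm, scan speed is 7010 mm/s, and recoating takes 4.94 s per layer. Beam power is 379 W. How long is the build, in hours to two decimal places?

Number of layers: 286 / 0.12 → 2384 (rounded up).
Hatch length per layer = 3950 / 0.14 = 28214.3 mm.
Per-layer scan time = 28214.3 / 7010 = 4.0249 s.
Per-layer time = 4.0249 + 4.94 = 8.9649 s.
Build time = 2384 × 8.9649 = 21372.3216 s = 5.94 hours.

5.94 hours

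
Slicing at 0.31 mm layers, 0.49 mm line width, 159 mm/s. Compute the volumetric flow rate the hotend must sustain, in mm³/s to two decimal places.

24.15

Extrusion cross-section: 0.31 × 0.49 → 0.1519 mm².
Q = v·A = 159 × 0.1519 = 24.15 mm³/s.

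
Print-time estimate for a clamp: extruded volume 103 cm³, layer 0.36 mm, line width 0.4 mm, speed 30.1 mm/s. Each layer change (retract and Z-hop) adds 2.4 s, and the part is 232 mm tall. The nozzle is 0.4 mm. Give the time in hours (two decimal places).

Bead cross-section: 0.36 × 0.4 → 0.144 mm².
Path length: 103000 mm³ / 0.144 mm² → 715277.8 mm.
Time extruding: 715277.8 / 30.1 → 23763.4 s.
Layers = ⌈232/0.36⌉ = 645.
Non-print overhead = 645 × 2.4 = 1548 s.
Altogether 23763.4 + 1548 = 25311.4 s, i.e. 7.03 hours.

7.03 hours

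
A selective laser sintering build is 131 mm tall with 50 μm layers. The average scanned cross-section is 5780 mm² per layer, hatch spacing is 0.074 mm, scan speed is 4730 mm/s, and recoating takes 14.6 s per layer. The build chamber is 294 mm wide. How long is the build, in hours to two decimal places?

Number of layers: 131 / 0.05 → 2620 (rounded up).
Scan path per layer = 5780 / 0.074, so 78108.1 mm.
Scan time per layer: 78108.1 / 4730 → 16.5133 s.
Per-layer time = 16.5133 + 14.6 = 31.1133 s.
Total: 2620 × 31.1133 s = 81516.846 s → 22.64 hours.

22.64 hours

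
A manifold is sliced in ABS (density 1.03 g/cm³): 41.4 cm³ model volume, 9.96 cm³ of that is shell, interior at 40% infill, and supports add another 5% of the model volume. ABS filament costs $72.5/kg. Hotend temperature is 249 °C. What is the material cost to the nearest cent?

Interior volume = 41.4 − 9.96, so 31.44 cm³.
Deposited infill: 0.40 × 31.44 → 12.576 cm³.
Support = 0.05 × 41.4, so 2.07 cm³.
Deposited volume: 9.96 + 12.576 + 2.07 → 24.606 cm³.
Mass = 24.606 × 1.03 = 25.34418 g.
At $72.5/kg: 25.34418/1000 × 72.5 = $1.84.

$1.84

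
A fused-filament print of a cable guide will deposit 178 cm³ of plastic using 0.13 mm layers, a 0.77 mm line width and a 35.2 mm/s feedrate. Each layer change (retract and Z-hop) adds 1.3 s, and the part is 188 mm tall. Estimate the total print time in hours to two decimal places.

14.56 hours

Bead cross-section: 0.13 × 0.77 → 0.1001 mm².
Toolpath length = 178 cm³ / 0.1001 mm² = 178000 / 0.1001 = 1778221.8 mm.
Extrusion time: 1778221.8 / 35.2 → 50517.7 s.
Number of layers: 188 / 0.13 → 1447 (rounded up).
Layer-change overhead = 1447 × 1.3 = 1881.1 s.
Altogether 50517.7 + 1881.1 = 52398.8 s, i.e. 14.56 hours.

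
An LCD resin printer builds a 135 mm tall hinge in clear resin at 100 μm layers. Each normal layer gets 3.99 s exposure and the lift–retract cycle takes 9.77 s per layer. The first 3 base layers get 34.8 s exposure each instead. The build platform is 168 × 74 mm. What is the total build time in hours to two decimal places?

Layer count = ceil(135 / 0.1) = 1350.
Bottom layers: 3 × (34.8 + 9.77) → 133.71 s.
Remaining layers = 1347 × (3.99 + 9.77), so 18534.72 s.
Total = 133.71 + 18534.72 = 18668.43 s = 5.19 hours.

5.19 hours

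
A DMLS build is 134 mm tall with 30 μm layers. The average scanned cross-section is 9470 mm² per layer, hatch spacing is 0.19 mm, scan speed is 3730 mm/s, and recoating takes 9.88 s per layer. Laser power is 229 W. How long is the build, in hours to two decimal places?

Layers = ⌈134/0.03⌉ = 4467.
Per-layer scan distance = 9470 / 0.19 = 49842.1 mm.
Scan time per layer = 49842.1 / 3730, so 13.3625 s.
Per-layer time = 13.3625 + 9.88, so 23.2425 s.
4467 layers × 23.2425 s/layer = 103824.2475 s, i.e. 28.84 hours.

28.84 hours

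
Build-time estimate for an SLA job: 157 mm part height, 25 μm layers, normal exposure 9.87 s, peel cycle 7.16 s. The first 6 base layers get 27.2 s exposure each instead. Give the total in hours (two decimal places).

Number of layers: 157 / 0.025 → 6280 (rounded up).
Base layers: 6 × (27.2 + 7.16) → 206.16 s.
Normal layers = 6274 × (9.87 + 7.16) = 106846.22 s.
Sum: 206.16 + 106846.22 = 107052.38 s → 29.74 hours.

29.74 hours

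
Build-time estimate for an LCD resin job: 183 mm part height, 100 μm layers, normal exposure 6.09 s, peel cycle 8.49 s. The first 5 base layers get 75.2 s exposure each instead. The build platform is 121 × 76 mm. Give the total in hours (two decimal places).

7.51 hours

Number of layers: 183 / 0.1 → 1830 (rounded up).
Bottom layers: 5 × (75.2 + 8.49) → 418.45 s.
Normal layers = 1825 × (6.09 + 8.49) = 26608.5 s.
Sum: 418.45 + 26608.5 = 27026.95 s → 7.51 hours.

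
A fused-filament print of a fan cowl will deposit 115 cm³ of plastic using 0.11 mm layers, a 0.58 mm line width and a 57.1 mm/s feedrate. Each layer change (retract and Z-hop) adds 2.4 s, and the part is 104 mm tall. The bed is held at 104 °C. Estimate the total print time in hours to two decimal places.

9.40 hours

Extrusion cross-section = 0.11 × 0.58, so 0.0638 mm².
Path length: 115000 mm³ / 0.0638 mm² → 1802507.8 mm.
Extrusion time = 1802507.8 / 57.1 = 31567.6 s.
Number of layers: 104 / 0.11 → 946 (rounded up).
Z-hop total: 946 × 2.4 → 2270.4 s.
Altogether 31567.6 + 2270.4 = 33838 s, i.e. 9.40 hours.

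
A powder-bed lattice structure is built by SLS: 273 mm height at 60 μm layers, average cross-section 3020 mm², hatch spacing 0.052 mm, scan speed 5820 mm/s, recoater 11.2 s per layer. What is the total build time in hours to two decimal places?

26.77 hours

Layers = ⌈273/0.06⌉ = 4550.
Per-layer scan distance = 3020 / 0.052, so 58076.9 mm.
Per-layer scan time: 58076.9 / 5820 → 9.9788 s.
Layer cycle = 9.9788 + 11.2 = 21.1788 s.
Build time = 4550 × 21.1788 = 96363.54 s = 26.77 hours.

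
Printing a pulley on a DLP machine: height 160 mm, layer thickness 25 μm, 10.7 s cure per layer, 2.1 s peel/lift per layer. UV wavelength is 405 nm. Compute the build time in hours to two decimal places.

22.76 hours

Number of layers: 160 / 0.025 → 6400 (rounded up).
Each layer takes = 10.7 + 2.1, so 12.8 s.
Build time: 6400 × 12.8 s = 81920 s, i.e. 22.76 hours.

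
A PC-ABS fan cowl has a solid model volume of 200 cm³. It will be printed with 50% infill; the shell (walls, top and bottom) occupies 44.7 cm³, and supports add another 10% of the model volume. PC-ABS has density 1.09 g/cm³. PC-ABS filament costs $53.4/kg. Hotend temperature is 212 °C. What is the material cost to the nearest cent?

$8.29

Infill region: 200 − 44.7 → 155.3 cm³.
Deposited infill = 0.50 × 155.3 = 77.65 cm³.
Support: 0.10 × 200 → 20 cm³.
Deposited volume: 44.7 + 77.65 + 20 → 142.35 cm³.
Mass: 142.35 × 1.09 → 155.1615 g.
Cost = 155.1615 g / 1000 × $53.4/kg = $8.29.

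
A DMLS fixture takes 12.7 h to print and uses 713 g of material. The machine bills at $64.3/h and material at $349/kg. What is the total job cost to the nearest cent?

Machine cost: 64.3 × 12.7 → $816.61.
Material charge = 349 × 713/1000, so $248.837.
Total = 816.61 + 248.837 = 1065.447 ≈ $1065.45.

$1065.45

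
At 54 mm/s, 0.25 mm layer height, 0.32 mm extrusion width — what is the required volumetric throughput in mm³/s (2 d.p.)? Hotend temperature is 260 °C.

Extrusion cross-section = 0.25 × 0.32, so 0.08 mm².
Volumetric flow = 54 × 0.08 = 4.32 mm³/s.

4.32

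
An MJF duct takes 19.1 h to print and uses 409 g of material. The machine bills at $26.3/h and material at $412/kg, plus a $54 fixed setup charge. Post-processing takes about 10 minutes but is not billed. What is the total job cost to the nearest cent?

Machine-time cost: 26.3 × 19.1 → $502.33.
Feedstock cost = 412 × 409/1000 = $168.508.
Total = 502.33 + 168.508 + 54 = 724.838 ≈ $724.84.

$724.84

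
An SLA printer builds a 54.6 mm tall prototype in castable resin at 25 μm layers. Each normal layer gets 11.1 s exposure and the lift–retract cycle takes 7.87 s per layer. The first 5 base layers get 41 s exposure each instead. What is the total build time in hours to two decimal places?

11.55 hours

Layer count = ceil(54.6 / 0.025) = 2184.
Burn-in layers: 5 × (41 + 7.87) → 244.35 s.
Normal layers = 2179 × (11.1 + 7.87), so 41335.63 s.
Sum: 244.35 + 41335.63 = 41579.98 s → 11.55 hours.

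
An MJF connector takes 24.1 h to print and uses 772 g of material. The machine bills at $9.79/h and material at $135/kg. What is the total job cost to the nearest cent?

Machine cost: 9.79 × 24.1 → $235.939.
Material cost: 135 × 772/1000 → $104.22.
Total = 235.939 + 104.22 = 340.159 ≈ $340.16.

$340.16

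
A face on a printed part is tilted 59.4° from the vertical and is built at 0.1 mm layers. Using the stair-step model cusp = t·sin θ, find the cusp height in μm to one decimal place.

86.1 μm

sin(59.4°) = 0.8607, so cusp = 0.1 × 0.8607 = 0.08607 mm → 86.1 μm.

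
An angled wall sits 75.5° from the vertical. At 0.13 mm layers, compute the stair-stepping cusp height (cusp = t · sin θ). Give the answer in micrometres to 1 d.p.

Cusp = layer height × sin(75.5°) = 0.13 × 0.9681 = 0.125853 mm = 125.9 μm.

125.9 μm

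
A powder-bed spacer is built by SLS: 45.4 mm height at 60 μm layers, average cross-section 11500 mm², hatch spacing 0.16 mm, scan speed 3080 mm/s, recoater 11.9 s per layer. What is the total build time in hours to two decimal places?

Layers = ⌈45.4/0.06⌉ = 757.
Scan path per layer: 11500 / 0.16 → 71875 mm.
Laser time per layer = 71875 / 3080 = 23.336 s.
Per-layer time = 23.336 + 11.9 = 35.236 s.
Total: 757 × 35.236 s = 26673.652 s → 7.41 hours.

7.41 hours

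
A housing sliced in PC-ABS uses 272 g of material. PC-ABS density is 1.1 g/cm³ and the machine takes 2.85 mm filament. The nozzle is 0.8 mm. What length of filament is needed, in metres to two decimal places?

38.76 m

Extruded volume: 272/1.1 = 247.2727 cm³ (247272.7 mm³).
A = π r² = π × 1.425² = 6.3794 mm².
Length = 247272.7 / 6.3794 = 38761.12 mm = 38.76 m.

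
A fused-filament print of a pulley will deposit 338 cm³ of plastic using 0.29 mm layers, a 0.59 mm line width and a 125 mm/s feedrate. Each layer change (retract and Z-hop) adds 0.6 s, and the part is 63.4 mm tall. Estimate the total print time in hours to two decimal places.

4.43 hours

Extrusion cross-section: 0.29 × 0.59 → 0.1711 mm².
Toolpath length = 338 cm³ / 0.1711 mm² = 338000 / 0.1711 = 1975453 mm.
Print-move time = 1975453 / 125 = 15803.6 s.
Number of layers: 63.4 / 0.29 → 219 (rounded up).
Non-print overhead: 219 × 0.6 → 131.4 s.
Total = 15803.6 + 131.4 = 15935 s = 4.43 hours.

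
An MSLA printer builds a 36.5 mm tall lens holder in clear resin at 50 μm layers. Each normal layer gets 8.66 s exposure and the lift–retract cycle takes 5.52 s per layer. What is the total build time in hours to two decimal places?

Layers = ⌈36.5/0.05⌉ = 730.
Each layer takes = 8.66 + 5.52 = 14.18 s.
Build time: 730 × 14.18 s = 10351.4 s, i.e. 2.88 hours.

2.88 hours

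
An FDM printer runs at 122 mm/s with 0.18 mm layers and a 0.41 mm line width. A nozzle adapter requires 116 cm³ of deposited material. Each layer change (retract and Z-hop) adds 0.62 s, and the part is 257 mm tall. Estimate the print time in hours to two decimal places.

Bead cross-section = 0.18 × 0.41 = 0.0738 mm².
Path length: 116000 mm³ / 0.0738 mm² → 1571815.7 mm.
Extrusion time: 1571815.7 / 122 → 12883.7 s.
Layer count = ceil(257 / 0.18) = 1428.
Z-hop total = 1428 × 0.62, so 885.36 s.
Total = 12883.7 + 885.36 = 13769.06 s = 3.82 hours.

3.82 hours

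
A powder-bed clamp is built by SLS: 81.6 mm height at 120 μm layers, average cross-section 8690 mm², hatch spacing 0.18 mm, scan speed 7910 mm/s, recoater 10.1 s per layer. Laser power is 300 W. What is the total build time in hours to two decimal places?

Layer count = ceil(81.6 / 0.12) = 680.
Scan path per layer: 8690 / 0.18 → 48277.8 mm.
Per-layer scan time = 48277.8 / 7910, so 6.1034 s.
Time per layer: 6.1034 + 10.1 → 16.2034 s.
680 layers × 16.2034 s/layer = 11018.312 s, i.e. 3.06 hours.

3.06 hours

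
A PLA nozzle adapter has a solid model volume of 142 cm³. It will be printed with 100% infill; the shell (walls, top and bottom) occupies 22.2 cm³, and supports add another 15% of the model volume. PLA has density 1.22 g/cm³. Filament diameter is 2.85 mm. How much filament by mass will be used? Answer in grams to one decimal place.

Infill region = 142 − 22.2, so 119.8 cm³.
Infill deposited: 1.00 × 119.8 → 119.8 cm³.
Support = 0.15 × 142, so 21.3 cm³.
Total extruded = 22.2 + 119.8 + 21.3 = 163.3 cm³.
Mass = 163.3 × 1.22, so 199.226 g.

199.2 g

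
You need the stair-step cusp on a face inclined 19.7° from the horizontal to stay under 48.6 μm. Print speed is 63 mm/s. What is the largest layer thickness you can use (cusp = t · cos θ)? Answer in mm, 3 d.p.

0.052 mm

Layer height = cusp / cos(19.7°) = 0.0486 / 0.9415 = 0.052 mm.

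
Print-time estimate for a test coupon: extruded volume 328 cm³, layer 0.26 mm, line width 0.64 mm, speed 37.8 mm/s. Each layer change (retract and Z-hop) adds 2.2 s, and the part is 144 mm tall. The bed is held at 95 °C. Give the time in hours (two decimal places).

Line area: 0.26 × 0.64 → 0.1664 mm².
Total extruded path = 328000/0.1664 = 1971153.8 mm.
Print-move time = 1971153.8 / 37.8, so 52146.9 s.
Number of layers: 144 / 0.26 → 554 (rounded up).
Z-hop total = 554 × 2.2, so 1218.8 s.
Total = 52146.9 + 1218.8 = 53365.7 s = 14.82 hours.

14.82 hours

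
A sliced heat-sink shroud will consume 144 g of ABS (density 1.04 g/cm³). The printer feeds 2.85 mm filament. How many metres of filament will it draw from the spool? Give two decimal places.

Extruded volume: 144/1.04 = 138.4615 cm³ (138461.5 mm³).
A = π r² = π × 1.425² = 6.3794 mm².
Length = 138461.5 / 6.3794 = 21704.47 mm = 21.70 m.

21.70 m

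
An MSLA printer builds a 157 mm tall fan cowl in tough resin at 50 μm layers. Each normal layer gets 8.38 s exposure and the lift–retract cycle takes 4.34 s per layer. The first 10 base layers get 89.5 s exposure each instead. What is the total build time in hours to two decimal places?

Layers = ⌈157/0.05⌉ = 3140.
Bottom layers = 10 × (89.5 + 4.34) = 938.4 s.
Normal layers = 3130 × (8.38 + 4.34) = 39813.6 s.
Sum: 938.4 + 39813.6 = 40752 s → 11.32 hours.

11.32 hours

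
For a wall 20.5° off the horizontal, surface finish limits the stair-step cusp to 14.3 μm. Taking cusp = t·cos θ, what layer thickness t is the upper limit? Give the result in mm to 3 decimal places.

0.015 mm

Layer height = cusp / cos(20.5°) = 0.0143 / 0.9367 = 0.015 mm.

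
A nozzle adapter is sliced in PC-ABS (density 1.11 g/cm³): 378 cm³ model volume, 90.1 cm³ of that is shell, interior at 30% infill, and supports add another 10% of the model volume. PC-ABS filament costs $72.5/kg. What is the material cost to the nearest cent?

$17.24

Infill region: 378 − 90.1 → 287.9 cm³.
Infill volume = 0.30 × 287.9 = 86.37 cm³.
Support = 0.10 × 378, so 37.8 cm³.
Total extruded = 90.1 + 86.37 + 37.8 = 214.27 cm³.
Mass: 214.27 × 1.11 → 237.8397 g.
Cost = 237.8397 g / 1000 × $72.5/kg = $17.24.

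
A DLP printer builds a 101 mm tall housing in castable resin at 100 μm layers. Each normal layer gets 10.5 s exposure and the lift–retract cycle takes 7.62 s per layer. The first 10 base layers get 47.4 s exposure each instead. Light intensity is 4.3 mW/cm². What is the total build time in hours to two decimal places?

5.19 hours

Number of layers: 101 / 0.1 → 1010 (rounded up).
Burn-in layers: 10 × (47.4 + 7.62) → 550.2 s.
Remaining layers = 1000 × (10.5 + 7.62), so 18120 s.
Sum: 550.2 + 18120 = 18670.2 s → 5.19 hours.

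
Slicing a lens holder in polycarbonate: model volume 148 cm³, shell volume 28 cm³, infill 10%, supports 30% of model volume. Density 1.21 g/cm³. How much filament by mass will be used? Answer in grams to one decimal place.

Interior volume = 148 − 28 = 120 cm³.
Deposited infill = 0.10 × 120, so 12 cm³.
Support = 0.30 × 148 = 44.4 cm³.
Total printed volume: 28 + 12 + 44.4 → 84.4 cm³.
Mass = 84.4 × 1.21 = 102.124 g.

102.1 g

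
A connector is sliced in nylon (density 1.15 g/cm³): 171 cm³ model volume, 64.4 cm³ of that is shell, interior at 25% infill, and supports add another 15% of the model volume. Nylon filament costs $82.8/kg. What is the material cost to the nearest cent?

$11.11

Infill region: 171 − 64.4 → 106.6 cm³.
Deposited infill = 0.25 × 106.6, so 26.65 cm³.
Support = 0.15 × 171, so 25.65 cm³.
Total printed volume = 64.4 + 26.65 + 25.65, so 116.7 cm³.
Mass = 116.7 × 1.15 = 134.205 g.
Cost = 134.205 g / 1000 × $82.8/kg = $11.11.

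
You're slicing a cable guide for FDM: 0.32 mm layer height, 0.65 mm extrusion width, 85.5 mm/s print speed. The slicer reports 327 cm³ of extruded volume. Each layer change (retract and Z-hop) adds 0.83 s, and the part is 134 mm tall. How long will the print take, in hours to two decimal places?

5.20 hours

Line area = 0.32 × 0.65 = 0.208 mm².
Total extruded path = 327000/0.208 = 1572115.4 mm.
Extrusion time: 1572115.4 / 85.5 → 18387.3 s.
Layer count = ceil(134 / 0.32) = 419.
Z-hop total = 419 × 0.83, so 347.77 s.
Total = 18387.3 + 347.77 = 18735.07 s = 5.20 hours.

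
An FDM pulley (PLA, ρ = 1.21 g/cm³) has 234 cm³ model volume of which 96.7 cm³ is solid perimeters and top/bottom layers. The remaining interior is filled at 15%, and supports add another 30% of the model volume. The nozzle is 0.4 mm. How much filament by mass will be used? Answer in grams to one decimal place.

226.9 g

Infill region: 234 − 96.7 → 137.3 cm³.
Deposited infill = 0.15 × 137.3, so 20.595 cm³.
Support = 0.30 × 234 = 70.2 cm³.
Deposited volume: 96.7 + 20.595 + 70.2 → 187.495 cm³.
Mass = 187.495 × 1.21, so 226.86895 g.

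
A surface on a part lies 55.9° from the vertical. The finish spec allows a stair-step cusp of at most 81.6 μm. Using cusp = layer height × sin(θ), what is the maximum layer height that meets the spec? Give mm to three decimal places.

0.099 mm

Layer height = cusp / sin(55.9°) = 0.0816 / 0.8281 = 0.099 mm.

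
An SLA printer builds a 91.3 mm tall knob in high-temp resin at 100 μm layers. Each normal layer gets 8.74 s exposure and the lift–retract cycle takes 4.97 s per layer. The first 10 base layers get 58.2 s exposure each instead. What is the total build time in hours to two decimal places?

Layer count = ceil(91.3 / 0.1) = 913.
Burn-in layers = 10 × (58.2 + 4.97), so 631.7 s.
Normal layers = 903 × (8.74 + 4.97) = 12380.13 s.
Sum: 631.7 + 12380.13 = 13011.83 s → 3.61 hours.

3.61 hours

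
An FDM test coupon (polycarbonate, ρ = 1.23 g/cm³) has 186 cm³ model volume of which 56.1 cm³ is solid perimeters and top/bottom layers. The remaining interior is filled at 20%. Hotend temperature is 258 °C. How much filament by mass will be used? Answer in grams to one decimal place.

101.0 g

Volume inside the shell: 186 − 56.1 → 129.9 cm³.
Deposited infill: 0.20 × 129.9 → 25.98 cm³.
Deposited volume = 56.1 + 25.98, so 82.08 cm³.
Mass = 82.08 × 1.23, so 100.9584 g.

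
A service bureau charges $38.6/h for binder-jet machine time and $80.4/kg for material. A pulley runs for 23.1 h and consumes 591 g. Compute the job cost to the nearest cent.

Time charge = 38.6 × 23.1, so $891.66.
Material charge = 80.4 × 591/1000 = $47.5164.
Job cost: 891.66 + 47.5164 = 939.1764 ≈ $939.18.

$939.18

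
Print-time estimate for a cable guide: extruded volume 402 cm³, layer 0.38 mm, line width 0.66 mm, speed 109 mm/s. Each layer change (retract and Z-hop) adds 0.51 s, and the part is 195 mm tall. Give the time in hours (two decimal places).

Line area: 0.38 × 0.66 → 0.2508 mm².
Toolpath length = 402 cm³ / 0.2508 mm² = 402000 / 0.2508 = 1602870.8 mm.
Time extruding = 1602870.8 / 109, so 14705.2 s.
Layer count = ceil(195 / 0.38) = 514.
Z-hop total = 514 × 0.51 = 262.14 s.
Altogether 14705.2 + 262.14 = 14967.34 s, i.e. 4.16 hours.

4.16 hours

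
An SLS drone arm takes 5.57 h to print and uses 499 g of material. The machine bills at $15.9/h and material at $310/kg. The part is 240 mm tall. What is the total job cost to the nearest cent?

$243.25

Time charge = 15.9 × 5.57, so $88.563.
Feedstock cost: 310 × 499/1000 → $154.69.
Total = 88.563 + 154.69 = 243.253 ≈ $243.25.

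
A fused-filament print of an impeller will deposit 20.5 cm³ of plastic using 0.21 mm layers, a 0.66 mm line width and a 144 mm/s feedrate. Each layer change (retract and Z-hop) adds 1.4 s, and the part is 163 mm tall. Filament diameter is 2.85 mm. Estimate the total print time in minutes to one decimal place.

Bead cross-section = 0.21 × 0.66 = 0.1386 mm².
Path length: 20500 mm³ / 0.1386 mm² → 147907.6 mm.
Extrusion time: 147907.6 / 144 → 1027.1 s.
Number of layers: 163 / 0.21 → 777 (rounded up).
Non-print overhead: 777 × 1.4 → 1087.8 s.
Altogether 1027.1 + 1087.8 = 2114.9 s, i.e. 35.2 minutes.

35.2 minutes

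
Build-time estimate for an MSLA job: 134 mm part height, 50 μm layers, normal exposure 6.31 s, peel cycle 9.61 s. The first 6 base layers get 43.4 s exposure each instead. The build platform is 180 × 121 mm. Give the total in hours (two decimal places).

Layer count = ceil(134 / 0.05) = 2680.
Base layers = 6 × (43.4 + 9.61), so 318.06 s.
Remaining layers = 2674 × (6.31 + 9.61) = 42570.08 s.
Sum: 318.06 + 42570.08 = 42888.14 s → 11.91 hours.

11.91 hours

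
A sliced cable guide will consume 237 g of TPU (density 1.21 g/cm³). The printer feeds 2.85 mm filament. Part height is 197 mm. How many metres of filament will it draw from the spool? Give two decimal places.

30.70 m

Volume = 237 g / 1.21 g·cm⁻³ = 195.8678 cm³ = 195867.8 mm³.
A = π r² = π × 1.425² = 6.3794 mm².
Length = 195867.8 / 6.3794 = 30703.17 mm = 30.70 m.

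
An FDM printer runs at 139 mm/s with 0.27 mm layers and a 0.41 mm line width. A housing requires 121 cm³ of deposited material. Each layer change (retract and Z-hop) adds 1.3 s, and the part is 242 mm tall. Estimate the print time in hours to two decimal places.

2.51 hours

Line area = 0.27 × 0.41, so 0.1107 mm².
Total extruded path = 121000/0.1107 = 1093044.3 mm.
Time extruding: 1093044.3 / 139 → 7863.6 s.
Layer count = ceil(242 / 0.27) = 897.
Layer-change overhead = 897 × 1.3 = 1166.1 s.
Total = 7863.6 + 1166.1 = 9029.7 s = 2.51 hours.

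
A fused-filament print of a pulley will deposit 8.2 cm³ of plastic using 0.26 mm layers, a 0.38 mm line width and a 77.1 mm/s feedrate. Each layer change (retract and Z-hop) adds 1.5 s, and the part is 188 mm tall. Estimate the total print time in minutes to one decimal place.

Bead cross-section: 0.26 × 0.38 → 0.0988 mm².
Toolpath length = 8.2 cm³ / 0.0988 mm² = 8200 / 0.0988 = 82996 mm.
Extrusion time = 82996 / 77.1 = 1076.5 s.
Layer count = ceil(188 / 0.26) = 724.
Non-print overhead: 724 × 1.5 → 1086 s.
Total = 1076.5 + 1086 = 2162.5 s = 36.0 minutes.

36.0 minutes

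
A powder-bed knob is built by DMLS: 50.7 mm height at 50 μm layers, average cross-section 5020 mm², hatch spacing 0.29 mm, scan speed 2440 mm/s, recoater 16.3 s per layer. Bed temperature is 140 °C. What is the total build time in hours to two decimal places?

Layer count = ceil(50.7 / 0.05) = 1014.
Per-layer scan distance = 5020 / 0.29 = 17310.3 mm.
Per-layer scan time = 17310.3 / 2440, so 7.0944 s.
Per-layer time: 7.0944 + 16.3 → 23.3944 s.
Total: 1014 × 23.3944 s = 23721.9216 s → 6.59 hours.

6.59 hours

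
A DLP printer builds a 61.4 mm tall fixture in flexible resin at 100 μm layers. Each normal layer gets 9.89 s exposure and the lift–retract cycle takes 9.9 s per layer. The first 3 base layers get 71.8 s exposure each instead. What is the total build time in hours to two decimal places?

Layers = ⌈61.4/0.1⌉ = 614.
Burn-in layers: 3 × (71.8 + 9.9) → 245.1 s.
Normal layers: 611 × (9.89 + 9.9) → 12091.69 s.
Total = 245.1 + 12091.69 = 12336.79 s = 3.43 hours.

3.43 hours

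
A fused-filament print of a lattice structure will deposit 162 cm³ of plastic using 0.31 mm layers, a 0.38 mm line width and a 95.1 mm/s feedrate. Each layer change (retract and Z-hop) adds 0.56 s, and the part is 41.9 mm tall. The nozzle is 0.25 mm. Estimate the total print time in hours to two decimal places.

4.04 hours

Bead cross-section = 0.31 × 0.38 = 0.1178 mm².
Total extruded path = 162000/0.1178 = 1375212.2 mm.
Print-move time = 1375212.2 / 95.1 = 14460.7 s.
Number of layers: 41.9 / 0.31 → 136 (rounded up).
Non-print overhead = 136 × 0.56, so 76.16 s.
Altogether 14460.7 + 76.16 = 14536.86 s, i.e. 4.04 hours.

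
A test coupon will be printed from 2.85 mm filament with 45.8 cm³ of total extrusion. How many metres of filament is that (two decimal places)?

Filament cross-section = π × (2.85/2)² = 6.3794 mm².
Length = 45.8 cm³ / 6.3794 mm² = 45800 / 6.3794 = 7179.36 mm = 7.18 m.

7.18 m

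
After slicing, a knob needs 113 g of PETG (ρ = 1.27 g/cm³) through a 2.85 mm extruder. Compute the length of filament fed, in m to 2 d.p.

Extruded volume: 113/1.27 = 88.9764 cm³ (88976.4 mm³).
Filament cross-section = π × (2.85/2)² = 6.3794 mm².
Length = 88976.4 / 6.3794 = 13947.46 mm = 13.95 m.

13.95 m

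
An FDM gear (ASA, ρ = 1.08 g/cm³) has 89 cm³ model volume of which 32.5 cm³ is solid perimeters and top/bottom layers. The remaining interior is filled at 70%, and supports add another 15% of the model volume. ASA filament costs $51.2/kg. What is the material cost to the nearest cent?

$4.72

Interior volume: 89 − 32.5 → 56.5 cm³.
Infill volume: 0.70 × 56.5 → 39.55 cm³.
Support = 0.15 × 89, so 13.35 cm³.
Deposited volume = 32.5 + 39.55 + 13.35, so 85.4 cm³.
Mass = 85.4 × 1.08 = 92.232 g.
At $51.2/kg: 92.232/1000 × 51.2 = $4.72.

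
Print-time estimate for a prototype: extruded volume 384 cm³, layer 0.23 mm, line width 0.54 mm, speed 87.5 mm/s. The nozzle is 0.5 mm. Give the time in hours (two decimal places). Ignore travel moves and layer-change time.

Bead cross-section = 0.23 × 0.54, so 0.1242 mm².
Toolpath length = 384 cm³ / 0.1242 mm² = 384000 / 0.1242 = 3091787.4 mm.
Print-move time = 3091787.4 / 87.5, so 35334.7 s.
35334.7 s = 9.82 hours.

9.82 hours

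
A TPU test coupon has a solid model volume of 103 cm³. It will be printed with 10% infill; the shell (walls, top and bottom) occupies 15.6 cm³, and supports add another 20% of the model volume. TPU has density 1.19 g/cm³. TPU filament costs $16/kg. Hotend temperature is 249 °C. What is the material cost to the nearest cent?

$0.86

Infill region = 103 − 15.6, so 87.4 cm³.
Infill volume = 0.10 × 87.4, so 8.74 cm³.
Support: 0.20 × 103 → 20.6 cm³.
Deposited volume = 15.6 + 8.74 + 20.6 = 44.94 cm³.
Mass = 44.94 × 1.19 = 53.4786 g.
Cost = 53.4786 g / 1000 × $16/kg = $0.86.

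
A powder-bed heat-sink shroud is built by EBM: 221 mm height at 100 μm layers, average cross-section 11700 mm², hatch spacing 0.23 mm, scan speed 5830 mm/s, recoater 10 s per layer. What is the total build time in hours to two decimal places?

Number of layers: 221 / 0.1 → 2210 (rounded up).
Scan path per layer = 11700 / 0.23 = 50869.6 mm.
Scan time per layer = 50869.6 / 5830, so 8.7255 s.
Layer cycle: 8.7255 + 10 → 18.7255 s.
2210 layers × 18.7255 s/layer = 41383.355 s, i.e. 11.50 hours.

11.50 hours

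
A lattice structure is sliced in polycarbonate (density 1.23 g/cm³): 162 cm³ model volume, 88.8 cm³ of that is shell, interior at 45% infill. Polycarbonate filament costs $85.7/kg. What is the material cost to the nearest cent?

Volume inside the shell = 162 − 88.8 = 73.2 cm³.
Deposited infill = 0.45 × 73.2 = 32.94 cm³.
Deposited volume: 88.8 + 32.94 → 121.74 cm³.
Mass = 121.74 × 1.23 = 149.7402 g.
Cost = 149.7402 g / 1000 × $85.7/kg = $12.83.

$12.83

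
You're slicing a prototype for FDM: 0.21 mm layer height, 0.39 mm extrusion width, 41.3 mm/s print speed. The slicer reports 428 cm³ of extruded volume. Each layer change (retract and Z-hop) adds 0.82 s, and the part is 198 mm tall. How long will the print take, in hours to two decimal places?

Bead cross-section: 0.21 × 0.39 → 0.0819 mm².
Toolpath length = 428 cm³ / 0.0819 mm² = 428000 / 0.0819 = 5225885.2 mm.
Time extruding: 5225885.2 / 41.3 → 126534.8 s.
Layer count = ceil(198 / 0.21) = 943.
Layer-change overhead: 943 × 0.82 → 773.26 s.
Altogether 126534.8 + 773.26 = 127308.06 s, i.e. 35.36 hours.

35.36 hours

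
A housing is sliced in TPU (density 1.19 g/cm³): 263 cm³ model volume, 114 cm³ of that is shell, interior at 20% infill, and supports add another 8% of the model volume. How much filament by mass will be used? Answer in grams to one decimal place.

Infill region: 263 − 114 → 149 cm³.
Infill deposited = 0.20 × 149 = 29.8 cm³.
Support: 0.08 × 263 → 21.04 cm³.
Deposited volume = 114 + 29.8 + 21.04 = 164.84 cm³.
Mass: 164.84 × 1.19 → 196.1596 g.

196.2 g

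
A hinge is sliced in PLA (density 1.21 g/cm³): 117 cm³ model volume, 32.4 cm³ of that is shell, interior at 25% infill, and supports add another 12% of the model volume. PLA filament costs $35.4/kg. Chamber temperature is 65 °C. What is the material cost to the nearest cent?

Volume inside the shell = 117 − 32.4 = 84.6 cm³.
Infill deposited = 0.25 × 84.6 = 21.15 cm³.
Support = 0.12 × 117, so 14.04 cm³.
Total extruded: 32.4 + 21.15 + 14.04 → 67.59 cm³.
Mass = 67.59 × 1.21, so 81.7839 g.
At $35.4/kg: 81.7839/1000 × 35.4 = $2.90.

$2.90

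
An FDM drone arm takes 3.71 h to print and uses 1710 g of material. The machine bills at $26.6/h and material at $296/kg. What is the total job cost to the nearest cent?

$604.85

Time charge = 26.6 × 3.71 = $98.686.
Material charge = 296 × 1710/1000 = $506.16.
Total = 98.686 + 506.16 = 604.846 ≈ $604.85.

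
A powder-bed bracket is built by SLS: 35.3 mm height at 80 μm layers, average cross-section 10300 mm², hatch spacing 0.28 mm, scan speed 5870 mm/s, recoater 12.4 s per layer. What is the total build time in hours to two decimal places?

Number of layers: 35.3 / 0.08 → 442 (rounded up).
Per-layer scan distance: 10300 / 0.28 → 36785.7 mm.
Laser time per layer: 36785.7 / 5870 → 6.2667 s.
Time per layer = 6.2667 + 12.4, so 18.6667 s.
Total: 442 × 18.6667 s = 8250.6814 s → 2.29 hours.

2.29 hours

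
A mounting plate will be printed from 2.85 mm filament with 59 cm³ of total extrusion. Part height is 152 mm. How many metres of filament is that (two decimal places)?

9.25 m

A = π r² = π × 1.425² = 6.3794 mm².
Length = 59 cm³ / 6.3794 mm² = 59000 / 6.3794 = 9248.52 mm = 9.25 m.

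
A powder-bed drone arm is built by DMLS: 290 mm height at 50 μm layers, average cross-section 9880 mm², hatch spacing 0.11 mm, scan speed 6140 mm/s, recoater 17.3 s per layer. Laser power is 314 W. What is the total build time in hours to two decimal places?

51.44 hours

Layer count = ceil(290 / 0.05) = 5800.
Hatch length per layer = 9880 / 0.11, so 89818.2 mm.
Per-layer scan time = 89818.2 / 6140 = 14.6284 s.
Per-layer time: 14.6284 + 17.3 → 31.9284 s.
Total: 5800 × 31.9284 s = 185184.72 s → 51.44 hours.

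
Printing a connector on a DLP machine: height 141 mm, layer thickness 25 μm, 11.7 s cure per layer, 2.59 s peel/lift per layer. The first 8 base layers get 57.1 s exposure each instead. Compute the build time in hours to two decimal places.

22.49 hours

Layer count = ceil(141 / 0.025) = 5640.
Bottom layers = 8 × (57.1 + 2.59), so 477.52 s.
Regular layers: 5632 × (11.7 + 2.59) → 80481.28 s.
Total = 477.52 + 80481.28 = 80958.8 s = 22.49 hours.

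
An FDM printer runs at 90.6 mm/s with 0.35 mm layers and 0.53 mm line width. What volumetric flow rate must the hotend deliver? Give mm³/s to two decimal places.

16.81

Bead cross-section: 0.35 × 0.53 → 0.1855 mm².
Q = v·A = 90.6 × 0.1855 = 16.81 mm³/s.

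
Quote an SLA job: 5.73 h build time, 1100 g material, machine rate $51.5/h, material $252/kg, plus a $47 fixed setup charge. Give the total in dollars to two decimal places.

Machine cost: 51.5 × 5.73 → $295.095.
Feedstock cost = 252 × 1100/1000, so $277.20.
Total = 295.095 + 277.20 + 47 = 619.295 ≈ $619.30.

$619.30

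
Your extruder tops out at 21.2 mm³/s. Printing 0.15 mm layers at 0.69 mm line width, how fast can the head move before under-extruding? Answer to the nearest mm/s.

Bead cross-section = 0.15 × 0.69 = 0.1035 mm².
v_max = Q/A = 21.2/0.1035 = 204.83 mm/s → 205 mm/s.

205 mm/s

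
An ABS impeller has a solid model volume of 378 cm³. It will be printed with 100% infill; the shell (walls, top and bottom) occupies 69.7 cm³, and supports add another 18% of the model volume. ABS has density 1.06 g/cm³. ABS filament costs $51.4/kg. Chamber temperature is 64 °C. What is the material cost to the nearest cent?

$24.30

Infill region: 378 − 69.7 → 308.3 cm³.
Infill volume = 1.00 × 308.3, so 308.3 cm³.
Support: 0.18 × 378 → 68.04 cm³.
Deposited volume = 69.7 + 308.3 + 68.04, so 446.04 cm³.
Mass = 446.04 × 1.06, so 472.8024 g.
At $51.4/kg: 472.8024/1000 × 51.4 = $24.30.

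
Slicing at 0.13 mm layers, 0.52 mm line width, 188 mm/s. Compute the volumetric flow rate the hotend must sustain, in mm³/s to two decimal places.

Bead cross-section: 0.13 × 0.52 → 0.0676 mm².
Volumetric flow = 188 × 0.0676 = 12.71 mm³/s.

12.71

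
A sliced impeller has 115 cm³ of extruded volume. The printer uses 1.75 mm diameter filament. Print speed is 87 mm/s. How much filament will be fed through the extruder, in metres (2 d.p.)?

47.81 m

A = π r² = π × 0.875² = 2.4053 mm².
Length = 115 cm³ / 2.4053 mm² = 115000 / 2.4053 = 47811.08 mm = 47.81 m.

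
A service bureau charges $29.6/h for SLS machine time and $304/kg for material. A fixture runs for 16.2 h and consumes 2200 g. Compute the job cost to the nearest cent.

Machine cost: 29.6 × 16.2 → $479.52.
Material charge = 304 × 2200/1000, so $668.80.
Total = 479.52 + 668.80 = $1148.32.

$1148.32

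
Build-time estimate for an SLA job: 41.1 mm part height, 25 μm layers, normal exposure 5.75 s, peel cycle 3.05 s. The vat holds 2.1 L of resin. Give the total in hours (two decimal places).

4.02 hours

Number of layers: 41.1 / 0.025 → 1644 (rounded up).
Per-layer time = 5.75 + 3.05 = 8.8 s.
Total = 1644 × 8.8 = 14467.2 s = 4.02 hours.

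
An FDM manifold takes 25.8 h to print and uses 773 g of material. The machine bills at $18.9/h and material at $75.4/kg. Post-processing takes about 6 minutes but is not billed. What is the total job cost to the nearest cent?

$545.90

Time charge: 18.9 × 25.8 → $487.62.
Feedstock cost = 75.4 × 773/1000, so $58.2842.
Total = 487.62 + 58.2842 = 545.9042 ≈ $545.90.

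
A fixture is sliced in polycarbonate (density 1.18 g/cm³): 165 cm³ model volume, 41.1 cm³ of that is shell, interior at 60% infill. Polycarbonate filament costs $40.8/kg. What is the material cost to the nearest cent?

Interior volume = 165 − 41.1, so 123.9 cm³.
Infill deposited = 0.60 × 123.9, so 74.34 cm³.
Total extruded = 41.1 + 74.34 = 115.44 cm³.
Mass = 115.44 × 1.18, so 136.2192 g.
Cost = 136.2192 g / 1000 × $40.8/kg = $5.56.

$5.56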